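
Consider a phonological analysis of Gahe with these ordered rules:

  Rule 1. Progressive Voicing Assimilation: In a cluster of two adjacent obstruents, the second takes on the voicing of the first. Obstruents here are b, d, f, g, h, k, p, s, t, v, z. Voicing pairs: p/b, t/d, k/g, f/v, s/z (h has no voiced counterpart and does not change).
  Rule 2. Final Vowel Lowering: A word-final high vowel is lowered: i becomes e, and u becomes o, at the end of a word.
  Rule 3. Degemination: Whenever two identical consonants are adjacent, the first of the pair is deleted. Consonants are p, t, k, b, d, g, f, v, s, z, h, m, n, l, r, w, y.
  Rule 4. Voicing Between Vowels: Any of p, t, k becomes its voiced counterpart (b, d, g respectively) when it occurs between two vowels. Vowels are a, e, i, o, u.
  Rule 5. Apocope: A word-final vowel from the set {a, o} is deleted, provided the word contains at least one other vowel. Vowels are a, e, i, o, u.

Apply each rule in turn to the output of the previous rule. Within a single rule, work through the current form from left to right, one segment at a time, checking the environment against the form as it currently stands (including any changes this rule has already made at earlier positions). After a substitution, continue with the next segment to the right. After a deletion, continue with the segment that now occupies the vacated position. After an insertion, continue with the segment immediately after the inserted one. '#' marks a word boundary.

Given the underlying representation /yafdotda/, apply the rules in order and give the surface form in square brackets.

Rule 1 Progressive Voicing Assimilation: [yafdotda] → [yaftotta]
Rule 2 Final Vowel Lowering: no change — [yaftotta]
Rule 3 Degemination: [yaftotta] → [yaftota]
Rule 4 Voicing Between Vowels: [yaftota] → [yaftoda]
Rule 5 Apocope: [yaftoda] → [yaftod]

[yaftod]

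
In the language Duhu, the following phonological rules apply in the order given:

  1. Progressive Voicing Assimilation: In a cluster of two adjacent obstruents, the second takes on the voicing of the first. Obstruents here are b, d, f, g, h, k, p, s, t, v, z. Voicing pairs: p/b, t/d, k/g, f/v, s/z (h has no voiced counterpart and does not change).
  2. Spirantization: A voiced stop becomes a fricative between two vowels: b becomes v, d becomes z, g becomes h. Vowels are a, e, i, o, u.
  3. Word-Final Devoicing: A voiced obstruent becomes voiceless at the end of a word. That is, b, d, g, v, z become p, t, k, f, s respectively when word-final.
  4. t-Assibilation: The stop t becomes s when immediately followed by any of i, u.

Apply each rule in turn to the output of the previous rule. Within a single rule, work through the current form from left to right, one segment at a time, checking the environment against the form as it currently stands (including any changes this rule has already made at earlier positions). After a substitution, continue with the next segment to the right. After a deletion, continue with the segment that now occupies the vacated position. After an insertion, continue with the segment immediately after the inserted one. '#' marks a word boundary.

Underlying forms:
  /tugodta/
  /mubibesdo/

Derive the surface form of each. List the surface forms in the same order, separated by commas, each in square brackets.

[suhodda], [muvivesto]

/tugodta/:
  1 Progressive Voicing Assimilation: [tugodta] → [tugodda]
  2 Spirantization: [tugodda] → [tuhodda]
  3 Word-Final Devoicing: no change — [tuhodda]
  4 t-Assibilation: [tuhodda] → [suhodda]
/mubibesdo/:
  1 Progressive Voicing Assimilation: [mubibesdo] → [mubibesto]
  2 Spirantization: [mubibesto] → [muvivesto]
  3 Word-Final Devoicing: no change — [muvivesto]
  4 t-Assibilation: no change — [muvivesto]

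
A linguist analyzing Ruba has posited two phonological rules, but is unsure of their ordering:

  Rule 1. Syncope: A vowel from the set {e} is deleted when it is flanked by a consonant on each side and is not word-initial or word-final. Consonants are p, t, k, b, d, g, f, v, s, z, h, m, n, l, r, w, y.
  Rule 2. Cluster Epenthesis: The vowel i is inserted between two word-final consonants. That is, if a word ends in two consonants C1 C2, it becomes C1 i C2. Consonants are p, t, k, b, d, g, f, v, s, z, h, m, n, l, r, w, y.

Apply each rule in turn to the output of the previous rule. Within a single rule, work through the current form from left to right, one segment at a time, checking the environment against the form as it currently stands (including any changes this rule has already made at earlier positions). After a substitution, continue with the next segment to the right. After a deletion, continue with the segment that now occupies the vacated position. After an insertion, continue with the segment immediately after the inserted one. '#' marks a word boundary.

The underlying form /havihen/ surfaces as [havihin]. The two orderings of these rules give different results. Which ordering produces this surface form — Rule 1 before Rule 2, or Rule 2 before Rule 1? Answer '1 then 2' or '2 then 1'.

1 then 2

Order 1 then 2:
  1 Syncope: [havihen] → [havihn]
  2 Cluster Epenthesis: [havihn] → [havihin]
  result: [havihin]
Order 2 then 1:
  2 Cluster Epenthesis: no change — [havihen]
  1 Syncope: [havihen] → [havihn]
  result: [havihn]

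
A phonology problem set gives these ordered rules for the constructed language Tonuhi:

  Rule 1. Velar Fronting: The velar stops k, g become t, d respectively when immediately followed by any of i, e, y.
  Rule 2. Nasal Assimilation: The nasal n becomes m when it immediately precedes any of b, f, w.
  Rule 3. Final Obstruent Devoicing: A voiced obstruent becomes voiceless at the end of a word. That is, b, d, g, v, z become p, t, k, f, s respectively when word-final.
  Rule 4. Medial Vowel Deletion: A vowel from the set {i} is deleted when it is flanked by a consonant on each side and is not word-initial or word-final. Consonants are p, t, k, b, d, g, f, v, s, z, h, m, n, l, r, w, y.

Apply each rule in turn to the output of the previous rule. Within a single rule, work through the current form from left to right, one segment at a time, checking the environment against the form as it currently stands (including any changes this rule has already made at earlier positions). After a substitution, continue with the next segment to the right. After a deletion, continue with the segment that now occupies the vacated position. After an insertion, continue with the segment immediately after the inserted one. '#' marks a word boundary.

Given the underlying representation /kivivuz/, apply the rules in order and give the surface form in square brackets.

Rule 1 Velar Fronting: [kivivuz] → [tivivuz]
Rule 2 Nasal Assimilation: no change — [tivivuz]
Rule 3 Final Obstruent Devoicing: [tivivuz] → [tivivus]
Rule 4 Medial Vowel Deletion: [tivivus] → [tvvus]

[tvvus]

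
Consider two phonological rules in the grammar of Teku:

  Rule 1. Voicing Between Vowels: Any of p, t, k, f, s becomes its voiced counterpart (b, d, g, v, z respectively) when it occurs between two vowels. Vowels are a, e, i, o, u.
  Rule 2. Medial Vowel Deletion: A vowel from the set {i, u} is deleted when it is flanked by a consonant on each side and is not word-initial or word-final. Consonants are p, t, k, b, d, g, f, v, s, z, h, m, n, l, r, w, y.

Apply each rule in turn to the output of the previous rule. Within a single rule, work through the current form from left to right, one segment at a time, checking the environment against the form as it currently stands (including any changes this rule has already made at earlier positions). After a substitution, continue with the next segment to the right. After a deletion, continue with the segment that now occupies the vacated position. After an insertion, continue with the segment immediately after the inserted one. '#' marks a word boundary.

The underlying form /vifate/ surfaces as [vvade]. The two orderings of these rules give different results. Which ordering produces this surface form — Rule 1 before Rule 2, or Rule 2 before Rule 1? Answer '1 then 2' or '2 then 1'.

Order 1 then 2:
  1 Voicing Between Vowels: [vifate] → [vivade]
  2 Medial Vowel Deletion: [vivade] → [vvade]
  result: [vvade]
Order 2 then 1:
  2 Medial Vowel Deletion: [vifate] → [vfate]
  1 Voicing Between Vowels: [vfate] → [vfade]
  result: [vfade]

1 then 2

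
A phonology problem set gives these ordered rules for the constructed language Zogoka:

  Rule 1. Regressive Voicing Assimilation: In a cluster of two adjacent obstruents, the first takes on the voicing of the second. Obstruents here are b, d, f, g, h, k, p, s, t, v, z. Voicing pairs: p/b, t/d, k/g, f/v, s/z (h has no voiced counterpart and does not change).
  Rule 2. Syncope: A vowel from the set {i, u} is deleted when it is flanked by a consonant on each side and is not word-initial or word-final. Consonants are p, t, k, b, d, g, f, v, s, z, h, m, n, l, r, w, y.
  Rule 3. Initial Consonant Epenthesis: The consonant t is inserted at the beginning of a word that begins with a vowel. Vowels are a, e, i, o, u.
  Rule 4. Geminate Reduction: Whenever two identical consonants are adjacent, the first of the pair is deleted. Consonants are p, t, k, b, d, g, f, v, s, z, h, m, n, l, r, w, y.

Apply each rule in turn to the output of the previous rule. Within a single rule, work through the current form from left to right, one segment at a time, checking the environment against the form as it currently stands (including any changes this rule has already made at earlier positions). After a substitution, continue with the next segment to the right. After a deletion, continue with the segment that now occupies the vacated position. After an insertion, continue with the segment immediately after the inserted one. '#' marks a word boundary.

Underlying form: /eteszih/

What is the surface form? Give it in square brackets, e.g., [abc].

[tetezh]

Rule 1 Regressive Voicing Assimilation: [eteszih] → [etezzih]
Rule 2 Syncope: [etezzih] → [etezzh]
Rule 3 Initial Consonant Epenthesis: [etezzh] → [tetezzh]
Rule 4 Geminate Reduction: [tetezzh] → [tetezh]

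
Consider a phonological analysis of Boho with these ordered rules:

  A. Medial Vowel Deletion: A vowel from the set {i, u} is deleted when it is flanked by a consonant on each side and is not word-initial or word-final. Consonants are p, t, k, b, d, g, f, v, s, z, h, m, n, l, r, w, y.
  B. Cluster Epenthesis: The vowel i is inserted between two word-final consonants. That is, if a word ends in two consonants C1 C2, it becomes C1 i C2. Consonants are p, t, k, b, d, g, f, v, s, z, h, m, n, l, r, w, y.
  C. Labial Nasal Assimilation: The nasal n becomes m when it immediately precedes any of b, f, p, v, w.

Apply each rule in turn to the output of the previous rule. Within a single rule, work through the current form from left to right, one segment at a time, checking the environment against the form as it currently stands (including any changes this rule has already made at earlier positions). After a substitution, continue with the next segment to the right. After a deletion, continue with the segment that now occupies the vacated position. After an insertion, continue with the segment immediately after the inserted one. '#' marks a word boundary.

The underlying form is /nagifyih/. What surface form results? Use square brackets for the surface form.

A Medial Vowel Deletion: [nagifyih] → [nagfyh]
B Cluster Epenthesis: [nagfyh] → [nagfyih]
C Labial Nasal Assimilation: no change — [nagfyih]

[nagfyih]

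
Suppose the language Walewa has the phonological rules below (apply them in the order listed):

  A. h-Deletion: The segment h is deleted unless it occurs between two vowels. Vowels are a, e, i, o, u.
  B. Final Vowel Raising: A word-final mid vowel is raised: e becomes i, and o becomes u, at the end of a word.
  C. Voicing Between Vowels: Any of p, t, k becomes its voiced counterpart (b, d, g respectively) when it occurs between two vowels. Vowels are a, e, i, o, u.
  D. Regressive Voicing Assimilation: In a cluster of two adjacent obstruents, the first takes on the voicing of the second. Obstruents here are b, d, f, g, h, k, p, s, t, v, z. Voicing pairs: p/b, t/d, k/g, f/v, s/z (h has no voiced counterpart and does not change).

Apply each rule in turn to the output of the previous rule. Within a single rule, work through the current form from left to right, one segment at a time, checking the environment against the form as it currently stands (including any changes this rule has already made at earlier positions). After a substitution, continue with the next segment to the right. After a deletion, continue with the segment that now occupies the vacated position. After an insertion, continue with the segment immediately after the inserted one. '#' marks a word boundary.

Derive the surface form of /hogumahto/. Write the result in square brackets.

[ogumadu]

A h-Deletion: [hogumahto] → [ogumato]
B Final Vowel Raising: [ogumato] → [ogumatu]
C Voicing Between Vowels: [ogumatu] → [ogumadu]
D Regressive Voicing Assimilation: no change — [ogumadu]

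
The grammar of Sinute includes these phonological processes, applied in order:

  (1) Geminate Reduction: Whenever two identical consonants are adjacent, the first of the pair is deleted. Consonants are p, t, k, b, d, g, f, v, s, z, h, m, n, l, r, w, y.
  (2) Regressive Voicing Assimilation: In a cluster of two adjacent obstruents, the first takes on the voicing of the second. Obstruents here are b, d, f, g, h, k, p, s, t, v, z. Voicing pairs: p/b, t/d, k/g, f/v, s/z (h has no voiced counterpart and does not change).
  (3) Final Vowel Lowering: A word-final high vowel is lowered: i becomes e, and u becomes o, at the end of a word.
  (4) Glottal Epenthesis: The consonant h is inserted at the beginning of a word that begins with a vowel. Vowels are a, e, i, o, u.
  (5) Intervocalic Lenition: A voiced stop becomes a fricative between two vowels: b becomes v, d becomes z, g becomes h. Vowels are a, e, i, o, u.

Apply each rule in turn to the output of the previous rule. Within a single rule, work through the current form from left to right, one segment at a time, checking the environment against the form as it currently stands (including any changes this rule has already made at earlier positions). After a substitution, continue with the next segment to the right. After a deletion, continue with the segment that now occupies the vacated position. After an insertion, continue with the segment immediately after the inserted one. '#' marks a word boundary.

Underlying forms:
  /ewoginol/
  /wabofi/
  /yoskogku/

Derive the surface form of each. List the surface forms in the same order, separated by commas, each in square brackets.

/ewoginol/:
  (1) Geminate Reduction: no change — [ewoginol]
  (2) Regressive Voicing Assimilation: no change — [ewoginol]
  (3) Final Vowel Lowering: no change — [ewoginol]
  (4) Glottal Epenthesis: [ewoginol] → [hewoginol]
  (5) Intervocalic Lenition: [hewoginol] → [hewohinol]
/wabofi/:
  (1) Geminate Reduction: no change — [wabofi]
  (2) Regressive Voicing Assimilation: no change — [wabofi]
  (3) Final Vowel Lowering: [wabofi] → [wabofe]
  (4) Glottal Epenthesis: no change — [wabofe]
  (5) Intervocalic Lenition: [wabofe] → [wavofe]
/yoskogku/:
  (1) Geminate Reduction: no change — [yoskogku]
  (2) Regressive Voicing Assimilation: [yoskogku] → [yoskokku]
  (3) Final Vowel Lowering: [yoskokku] → [yoskokko]
  (4) Glottal Epenthesis: no change — [yoskokko]
  (5) Intervocalic Lenition: no change — [yoskokko]

[hewohinol], [wavofe], [yoskokko]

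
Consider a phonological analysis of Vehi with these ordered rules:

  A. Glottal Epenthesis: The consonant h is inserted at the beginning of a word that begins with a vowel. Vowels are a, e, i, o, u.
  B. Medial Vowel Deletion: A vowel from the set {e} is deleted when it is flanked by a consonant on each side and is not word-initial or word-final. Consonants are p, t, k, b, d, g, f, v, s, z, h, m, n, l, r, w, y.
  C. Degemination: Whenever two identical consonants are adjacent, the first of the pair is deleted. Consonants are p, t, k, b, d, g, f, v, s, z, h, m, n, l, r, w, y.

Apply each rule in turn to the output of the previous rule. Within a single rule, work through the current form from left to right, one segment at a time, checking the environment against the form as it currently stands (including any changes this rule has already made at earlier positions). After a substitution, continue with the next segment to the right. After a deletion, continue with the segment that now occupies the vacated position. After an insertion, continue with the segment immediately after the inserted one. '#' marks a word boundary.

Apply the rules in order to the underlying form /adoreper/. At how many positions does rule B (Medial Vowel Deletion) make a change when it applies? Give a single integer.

A Glottal Epenthesis: [adoreper] → [hadoreper]
B Medial Vowel Deletion: [hadoreper] → [hadorpr]
C Degemination: no change — [hadorpr]
Rule B changed 2 position(s).

2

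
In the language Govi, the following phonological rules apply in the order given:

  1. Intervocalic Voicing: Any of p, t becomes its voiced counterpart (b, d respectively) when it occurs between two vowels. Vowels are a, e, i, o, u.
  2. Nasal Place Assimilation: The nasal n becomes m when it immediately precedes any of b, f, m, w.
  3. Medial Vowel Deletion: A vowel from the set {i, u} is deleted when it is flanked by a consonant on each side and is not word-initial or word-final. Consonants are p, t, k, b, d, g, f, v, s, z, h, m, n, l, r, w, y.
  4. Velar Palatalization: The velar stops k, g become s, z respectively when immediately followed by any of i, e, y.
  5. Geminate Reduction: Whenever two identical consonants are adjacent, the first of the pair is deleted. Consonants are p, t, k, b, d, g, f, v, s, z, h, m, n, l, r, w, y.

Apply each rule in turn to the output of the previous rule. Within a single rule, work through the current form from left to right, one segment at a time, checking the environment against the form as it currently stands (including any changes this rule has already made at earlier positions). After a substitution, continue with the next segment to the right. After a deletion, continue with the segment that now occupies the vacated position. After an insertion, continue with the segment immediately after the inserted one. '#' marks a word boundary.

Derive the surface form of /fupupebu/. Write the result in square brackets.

1 Intervocalic Voicing: [fupupebu] → [fububebu]
2 Nasal Place Assimilation: no change — [fububebu]
3 Medial Vowel Deletion: [fububebu] → [fbbebu]
4 Velar Palatalization: no change — [fbbebu]
5 Geminate Reduction: [fbbebu] → [fbebu]

[fbebu]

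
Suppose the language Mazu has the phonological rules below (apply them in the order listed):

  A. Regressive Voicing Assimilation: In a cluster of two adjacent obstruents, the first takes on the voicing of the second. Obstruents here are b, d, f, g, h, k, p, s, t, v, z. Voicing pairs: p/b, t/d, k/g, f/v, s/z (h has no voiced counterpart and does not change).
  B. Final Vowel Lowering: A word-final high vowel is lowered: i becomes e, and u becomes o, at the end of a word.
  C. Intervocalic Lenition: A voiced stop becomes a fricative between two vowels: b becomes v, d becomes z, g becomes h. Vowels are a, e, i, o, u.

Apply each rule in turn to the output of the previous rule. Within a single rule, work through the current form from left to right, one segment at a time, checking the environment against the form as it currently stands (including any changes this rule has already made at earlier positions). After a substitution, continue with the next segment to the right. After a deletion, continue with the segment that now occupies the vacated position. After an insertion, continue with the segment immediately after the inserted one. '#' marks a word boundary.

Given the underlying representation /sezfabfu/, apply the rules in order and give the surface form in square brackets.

A Regressive Voicing Assimilation: [sezfabfu] → [sesfapfu]
B Final Vowel Lowering: [sesfapfu] → [sesfapfo]
C Intervocalic Lenition: no change — [sesfapfo]

[sesfapfo]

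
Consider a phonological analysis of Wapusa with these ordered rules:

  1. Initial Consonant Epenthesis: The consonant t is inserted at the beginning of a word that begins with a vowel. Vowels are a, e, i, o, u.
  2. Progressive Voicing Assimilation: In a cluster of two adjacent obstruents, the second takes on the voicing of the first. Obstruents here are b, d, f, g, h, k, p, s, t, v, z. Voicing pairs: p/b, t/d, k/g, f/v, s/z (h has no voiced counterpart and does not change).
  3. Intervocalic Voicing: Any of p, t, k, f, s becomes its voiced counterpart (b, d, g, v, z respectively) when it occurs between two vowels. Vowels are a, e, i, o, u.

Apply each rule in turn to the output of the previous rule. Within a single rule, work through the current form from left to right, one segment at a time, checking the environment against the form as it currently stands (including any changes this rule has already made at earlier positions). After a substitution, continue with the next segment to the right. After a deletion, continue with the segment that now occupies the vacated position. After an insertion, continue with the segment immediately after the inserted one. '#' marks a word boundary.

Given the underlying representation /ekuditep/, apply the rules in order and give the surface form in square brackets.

1 Initial Consonant Epenthesis: [ekuditep] → [tekuditep]
2 Progressive Voicing Assimilation: no change — [tekuditep]
3 Intervocalic Voicing: [tekuditep] → [tegudidep]

[tegudidep]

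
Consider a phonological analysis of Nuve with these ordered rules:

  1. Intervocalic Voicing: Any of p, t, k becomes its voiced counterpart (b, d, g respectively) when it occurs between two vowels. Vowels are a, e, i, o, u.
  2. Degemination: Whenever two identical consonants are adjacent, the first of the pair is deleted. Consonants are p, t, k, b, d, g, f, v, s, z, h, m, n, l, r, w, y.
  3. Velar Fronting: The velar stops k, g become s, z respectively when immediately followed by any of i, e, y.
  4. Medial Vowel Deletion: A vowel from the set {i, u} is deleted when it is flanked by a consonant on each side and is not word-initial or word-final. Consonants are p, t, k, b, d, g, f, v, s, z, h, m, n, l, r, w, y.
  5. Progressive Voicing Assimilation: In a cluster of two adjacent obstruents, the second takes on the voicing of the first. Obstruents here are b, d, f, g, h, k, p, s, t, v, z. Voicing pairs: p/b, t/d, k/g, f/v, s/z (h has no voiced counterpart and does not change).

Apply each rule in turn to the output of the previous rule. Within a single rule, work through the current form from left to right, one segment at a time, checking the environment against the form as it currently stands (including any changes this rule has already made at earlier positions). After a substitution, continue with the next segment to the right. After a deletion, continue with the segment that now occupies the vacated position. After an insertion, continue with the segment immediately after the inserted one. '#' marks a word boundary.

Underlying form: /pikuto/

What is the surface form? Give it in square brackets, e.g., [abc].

[pkto]

1 Intervocalic Voicing: [pikuto] → [pigudo]
2 Degemination: no change — [pigudo]
3 Velar Fronting: no change — [pigudo]
4 Medial Vowel Deletion: [pigudo] → [pgdo]
5 Progressive Voicing Assimilation: [pgdo] → [pkto]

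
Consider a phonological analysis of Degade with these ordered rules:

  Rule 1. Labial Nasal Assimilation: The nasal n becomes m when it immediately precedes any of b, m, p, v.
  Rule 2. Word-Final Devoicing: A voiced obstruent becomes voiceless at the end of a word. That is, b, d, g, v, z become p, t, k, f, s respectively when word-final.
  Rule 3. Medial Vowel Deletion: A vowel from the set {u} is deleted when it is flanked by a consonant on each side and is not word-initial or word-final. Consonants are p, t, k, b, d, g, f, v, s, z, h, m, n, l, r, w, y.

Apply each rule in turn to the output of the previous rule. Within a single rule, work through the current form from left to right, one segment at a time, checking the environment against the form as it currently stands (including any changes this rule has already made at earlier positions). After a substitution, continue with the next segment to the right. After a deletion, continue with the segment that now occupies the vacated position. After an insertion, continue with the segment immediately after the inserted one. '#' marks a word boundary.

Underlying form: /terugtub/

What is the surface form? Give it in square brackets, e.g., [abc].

[tergtp]

Rule 1 Labial Nasal Assimilation: no change — [terugtub]
Rule 2 Word-Final Devoicing: [terugtub] → [terugtup]
Rule 3 Medial Vowel Deletion: [terugtup] → [tergtp]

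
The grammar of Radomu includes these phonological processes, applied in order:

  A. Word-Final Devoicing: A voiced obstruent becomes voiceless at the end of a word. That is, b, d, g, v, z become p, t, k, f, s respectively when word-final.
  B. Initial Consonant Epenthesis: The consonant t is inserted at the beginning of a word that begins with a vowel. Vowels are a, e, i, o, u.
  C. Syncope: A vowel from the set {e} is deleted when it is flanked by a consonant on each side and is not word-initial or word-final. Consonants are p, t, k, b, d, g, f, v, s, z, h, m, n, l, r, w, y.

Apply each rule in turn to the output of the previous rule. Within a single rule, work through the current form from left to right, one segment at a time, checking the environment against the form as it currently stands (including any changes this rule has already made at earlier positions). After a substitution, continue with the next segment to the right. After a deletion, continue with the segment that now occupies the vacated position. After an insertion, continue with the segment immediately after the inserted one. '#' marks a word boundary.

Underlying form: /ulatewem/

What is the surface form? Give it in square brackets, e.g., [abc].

[tulatwm]

A Word-Final Devoicing: no change — [ulatewem]
B Initial Consonant Epenthesis: [ulatewem] → [tulatewem]
C Syncope: [tulatewem] → [tulatwm]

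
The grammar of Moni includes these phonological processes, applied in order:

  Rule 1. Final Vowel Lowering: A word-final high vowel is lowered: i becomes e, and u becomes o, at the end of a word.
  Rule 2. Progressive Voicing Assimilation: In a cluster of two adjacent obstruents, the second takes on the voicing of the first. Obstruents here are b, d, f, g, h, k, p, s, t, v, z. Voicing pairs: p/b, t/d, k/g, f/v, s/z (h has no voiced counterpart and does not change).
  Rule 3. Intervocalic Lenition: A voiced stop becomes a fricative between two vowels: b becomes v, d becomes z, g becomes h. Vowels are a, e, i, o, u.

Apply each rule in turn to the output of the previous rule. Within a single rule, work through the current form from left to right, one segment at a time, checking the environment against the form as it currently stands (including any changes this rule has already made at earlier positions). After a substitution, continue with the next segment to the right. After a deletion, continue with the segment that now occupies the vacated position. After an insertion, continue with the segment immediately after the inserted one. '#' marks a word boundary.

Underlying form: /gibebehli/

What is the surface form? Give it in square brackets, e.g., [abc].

[givevehle]

Rule 1 Final Vowel Lowering: [gibebehli] → [gibebehle]
Rule 2 Progressive Voicing Assimilation: no change — [gibebehle]
Rule 3 Intervocalic Lenition: [gibebehle] → [givevehle]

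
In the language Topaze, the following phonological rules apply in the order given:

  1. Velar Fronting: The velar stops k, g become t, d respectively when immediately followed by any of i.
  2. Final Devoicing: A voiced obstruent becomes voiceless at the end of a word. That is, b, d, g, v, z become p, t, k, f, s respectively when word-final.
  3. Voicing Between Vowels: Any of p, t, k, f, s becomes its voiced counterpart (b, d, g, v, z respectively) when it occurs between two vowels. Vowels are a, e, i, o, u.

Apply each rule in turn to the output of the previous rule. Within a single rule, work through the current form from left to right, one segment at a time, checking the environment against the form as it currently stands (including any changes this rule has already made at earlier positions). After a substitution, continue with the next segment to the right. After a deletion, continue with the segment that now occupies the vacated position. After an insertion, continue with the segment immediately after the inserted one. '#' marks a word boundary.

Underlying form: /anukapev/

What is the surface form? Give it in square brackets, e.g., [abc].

1 Velar Fronting: no change — [anukapev]
2 Final Devoicing: [anukapev] → [anukapef]
3 Voicing Between Vowels: [anukapef] → [anugabef]

[anugabef]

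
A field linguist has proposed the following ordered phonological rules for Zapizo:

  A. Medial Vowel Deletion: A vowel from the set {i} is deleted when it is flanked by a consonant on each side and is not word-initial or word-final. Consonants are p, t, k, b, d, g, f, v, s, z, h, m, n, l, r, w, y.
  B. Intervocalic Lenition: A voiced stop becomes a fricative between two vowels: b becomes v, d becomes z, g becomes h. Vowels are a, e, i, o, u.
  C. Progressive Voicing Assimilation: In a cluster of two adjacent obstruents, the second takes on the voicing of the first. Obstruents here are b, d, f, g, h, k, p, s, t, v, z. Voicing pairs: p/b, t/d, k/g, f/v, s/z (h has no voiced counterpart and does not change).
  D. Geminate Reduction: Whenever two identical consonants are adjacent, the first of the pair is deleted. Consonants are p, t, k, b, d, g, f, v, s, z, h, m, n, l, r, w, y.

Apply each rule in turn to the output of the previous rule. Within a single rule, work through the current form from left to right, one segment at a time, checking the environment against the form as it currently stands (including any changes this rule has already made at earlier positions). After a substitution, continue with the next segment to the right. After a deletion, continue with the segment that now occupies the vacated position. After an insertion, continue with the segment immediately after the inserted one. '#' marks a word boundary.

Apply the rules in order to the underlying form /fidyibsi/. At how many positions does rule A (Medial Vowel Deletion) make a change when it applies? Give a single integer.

A Medial Vowel Deletion: [fidyibsi] → [fdybsi]
B Intervocalic Lenition: no change — [fdybsi]
C Progressive Voicing Assimilation: [fdybsi] → [ftybzi]
D Geminate Reduction: no change — [ftybzi]
Rule A changed 2 position(s).

2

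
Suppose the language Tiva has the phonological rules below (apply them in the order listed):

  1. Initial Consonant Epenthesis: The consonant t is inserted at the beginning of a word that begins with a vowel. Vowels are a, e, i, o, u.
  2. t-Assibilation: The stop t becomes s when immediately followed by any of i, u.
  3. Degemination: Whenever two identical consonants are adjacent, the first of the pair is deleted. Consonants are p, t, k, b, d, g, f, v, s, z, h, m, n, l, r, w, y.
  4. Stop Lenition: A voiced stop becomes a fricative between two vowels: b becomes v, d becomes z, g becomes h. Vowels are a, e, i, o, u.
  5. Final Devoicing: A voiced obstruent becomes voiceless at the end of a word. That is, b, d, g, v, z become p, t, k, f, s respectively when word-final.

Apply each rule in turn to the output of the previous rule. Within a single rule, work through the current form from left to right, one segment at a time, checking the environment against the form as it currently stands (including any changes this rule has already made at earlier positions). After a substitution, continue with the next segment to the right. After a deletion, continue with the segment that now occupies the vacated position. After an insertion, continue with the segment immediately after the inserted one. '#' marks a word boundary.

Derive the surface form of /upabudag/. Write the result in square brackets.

[supavuzak]

1 Initial Consonant Epenthesis: [upabudag] → [tupabudag]
2 t-Assibilation: [tupabudag] → [supabudag]
3 Degemination: no change — [supabudag]
4 Stop Lenition: [supabudag] → [supavuzag]
5 Final Devoicing: [supavuzag] → [supavuzak]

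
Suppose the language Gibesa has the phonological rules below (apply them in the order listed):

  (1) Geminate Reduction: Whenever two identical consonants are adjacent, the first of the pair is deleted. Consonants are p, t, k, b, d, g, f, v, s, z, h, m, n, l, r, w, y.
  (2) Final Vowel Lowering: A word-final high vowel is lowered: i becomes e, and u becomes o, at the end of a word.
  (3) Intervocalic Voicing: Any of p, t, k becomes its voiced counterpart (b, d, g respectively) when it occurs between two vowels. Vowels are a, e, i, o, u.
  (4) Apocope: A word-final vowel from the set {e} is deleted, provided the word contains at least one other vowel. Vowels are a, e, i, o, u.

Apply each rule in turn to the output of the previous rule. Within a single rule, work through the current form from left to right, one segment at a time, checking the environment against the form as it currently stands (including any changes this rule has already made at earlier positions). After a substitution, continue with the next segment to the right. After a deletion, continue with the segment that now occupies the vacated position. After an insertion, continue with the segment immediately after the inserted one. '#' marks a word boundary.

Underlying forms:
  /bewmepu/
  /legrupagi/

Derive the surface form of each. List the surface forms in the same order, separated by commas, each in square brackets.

[bewmebo], [legrubag]

/bewmepu/:
  (1) Geminate Reduction: no change — [bewmepu]
  (2) Final Vowel Lowering: [bewmepu] → [bewmepo]
  (3) Intervocalic Voicing: [bewmepo] → [bewmebo]
  (4) Apocope: no change — [bewmebo]
/legrupagi/:
  (1) Geminate Reduction: no change — [legrupagi]
  (2) Final Vowel Lowering: [legrupagi] → [legrupage]
  (3) Intervocalic Voicing: [legrupage] → [legrubage]
  (4) Apocope: [legrubage] → [legrubag]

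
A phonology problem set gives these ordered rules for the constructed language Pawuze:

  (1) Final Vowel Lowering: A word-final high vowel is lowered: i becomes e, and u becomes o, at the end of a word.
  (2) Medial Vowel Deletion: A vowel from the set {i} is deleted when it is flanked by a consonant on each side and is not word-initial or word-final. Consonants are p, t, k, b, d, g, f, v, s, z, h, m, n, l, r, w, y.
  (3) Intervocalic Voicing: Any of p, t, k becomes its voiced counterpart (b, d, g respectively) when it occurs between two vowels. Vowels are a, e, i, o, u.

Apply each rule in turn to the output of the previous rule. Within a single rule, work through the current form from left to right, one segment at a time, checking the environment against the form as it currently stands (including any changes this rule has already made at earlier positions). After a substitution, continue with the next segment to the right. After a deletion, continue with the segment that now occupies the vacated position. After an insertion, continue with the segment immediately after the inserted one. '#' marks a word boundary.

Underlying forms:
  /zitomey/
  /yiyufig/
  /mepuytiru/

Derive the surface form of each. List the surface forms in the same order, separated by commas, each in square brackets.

[ztomey], [yyufg], [mebuytro]

/zitomey/:
  (1) Final Vowel Lowering: no change — [zitomey]
  (2) Medial Vowel Deletion: [zitomey] → [ztomey]
  (3) Intervocalic Voicing: no change — [ztomey]
/yiyufig/:
  (1) Final Vowel Lowering: no change — [yiyufig]
  (2) Medial Vowel Deletion: [yiyufig] → [yyufg]
  (3) Intervocalic Voicing: no change — [yyufg]
/mepuytiru/:
  (1) Final Vowel Lowering: [mepuytiru] → [mepuytiro]
  (2) Medial Vowel Deletion: [mepuytiro] → [mepuytro]
  (3) Intervocalic Voicing: [mepuytro] → [mebuytro]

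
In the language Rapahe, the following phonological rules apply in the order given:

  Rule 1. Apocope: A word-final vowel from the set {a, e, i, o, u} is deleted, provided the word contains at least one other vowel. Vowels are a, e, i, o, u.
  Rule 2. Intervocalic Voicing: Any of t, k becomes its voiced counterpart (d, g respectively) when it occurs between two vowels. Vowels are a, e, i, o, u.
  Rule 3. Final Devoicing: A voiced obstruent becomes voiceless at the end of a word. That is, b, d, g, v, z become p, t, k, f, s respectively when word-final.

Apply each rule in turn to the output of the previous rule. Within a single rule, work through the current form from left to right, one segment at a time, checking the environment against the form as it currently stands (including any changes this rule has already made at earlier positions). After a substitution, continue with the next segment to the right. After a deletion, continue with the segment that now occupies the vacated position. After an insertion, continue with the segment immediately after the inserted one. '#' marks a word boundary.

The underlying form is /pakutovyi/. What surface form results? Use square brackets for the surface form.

Rule 1 Apocope: [pakutovyi] → [pakutovy]
Rule 2 Intervocalic Voicing: [pakutovy] → [pagudovy]
Rule 3 Final Devoicing: no change — [pagudovy]

[pagudovy]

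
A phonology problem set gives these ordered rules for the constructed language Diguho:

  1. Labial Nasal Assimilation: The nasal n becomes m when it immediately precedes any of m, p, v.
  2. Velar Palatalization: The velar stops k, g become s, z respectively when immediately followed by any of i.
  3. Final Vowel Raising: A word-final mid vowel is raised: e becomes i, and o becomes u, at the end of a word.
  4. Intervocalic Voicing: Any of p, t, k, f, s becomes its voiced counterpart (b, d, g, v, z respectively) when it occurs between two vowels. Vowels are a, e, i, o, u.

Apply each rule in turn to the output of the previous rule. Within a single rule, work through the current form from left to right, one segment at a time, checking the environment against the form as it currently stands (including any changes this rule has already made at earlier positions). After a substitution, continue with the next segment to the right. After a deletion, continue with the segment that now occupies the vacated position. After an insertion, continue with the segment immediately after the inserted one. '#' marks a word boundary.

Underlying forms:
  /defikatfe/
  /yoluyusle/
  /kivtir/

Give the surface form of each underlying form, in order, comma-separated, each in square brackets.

[devigatfi], [yoluyusli], [sivtir]

/defikatfe/:
  1 Labial Nasal Assimilation: no change — [defikatfe]
  2 Velar Palatalization: no change — [defikatfe]
  3 Final Vowel Raising: [defikatfe] → [defikatfi]
  4 Intervocalic Voicing: [defikatfi] → [devigatfi]
/yoluyusle/:
  1 Labial Nasal Assimilation: no change — [yoluyusle]
  2 Velar Palatalization: no change — [yoluyusle]
  3 Final Vowel Raising: [yoluyusle] → [yoluyusli]
  4 Intervocalic Voicing: no change — [yoluyusli]
/kivtir/:
  1 Labial Nasal Assimilation: no change — [kivtir]
  2 Velar Palatalization: [kivtir] → [sivtir]
  3 Final Vowel Raising: no change — [sivtir]
  4 Intervocalic Voicing: no change — [sivtir]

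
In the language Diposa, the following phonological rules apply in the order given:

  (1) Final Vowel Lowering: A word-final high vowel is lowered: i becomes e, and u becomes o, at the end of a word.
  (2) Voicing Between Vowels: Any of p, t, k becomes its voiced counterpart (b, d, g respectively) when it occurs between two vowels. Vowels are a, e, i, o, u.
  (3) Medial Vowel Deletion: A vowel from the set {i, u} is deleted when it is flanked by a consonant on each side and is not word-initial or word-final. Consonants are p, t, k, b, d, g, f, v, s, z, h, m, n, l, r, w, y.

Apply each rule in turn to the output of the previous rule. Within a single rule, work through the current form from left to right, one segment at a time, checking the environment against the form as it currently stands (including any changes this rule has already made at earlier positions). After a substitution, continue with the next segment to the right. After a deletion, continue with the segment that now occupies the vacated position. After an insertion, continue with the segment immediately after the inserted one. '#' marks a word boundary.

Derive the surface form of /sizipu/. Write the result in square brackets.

(1) Final Vowel Lowering: [sizipu] → [sizipo]
(2) Voicing Between Vowels: [sizipo] → [sizibo]
(3) Medial Vowel Deletion: [sizibo] → [szbo]

[szbo]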